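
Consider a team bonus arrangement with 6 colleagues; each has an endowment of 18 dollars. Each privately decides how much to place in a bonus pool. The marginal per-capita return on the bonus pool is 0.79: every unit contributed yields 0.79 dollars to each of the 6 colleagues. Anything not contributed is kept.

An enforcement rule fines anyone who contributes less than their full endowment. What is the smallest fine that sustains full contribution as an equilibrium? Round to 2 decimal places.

3.78 dollars

Given the others contribute fully, the best deviation is to contribute 0 (any partial contribution still incurs the fine and gives up units whose private return 0.79 is below 1).
Deviating from 18 to 0 saves 18 dollars but forfeits the deviator's share of the drop in the bonus pool: 0.79 × 18 = 14.22.
So the deviation gain is 18 − 14.22 = 3.78, and the fine must be at least 3.78 dollars to wipe it out.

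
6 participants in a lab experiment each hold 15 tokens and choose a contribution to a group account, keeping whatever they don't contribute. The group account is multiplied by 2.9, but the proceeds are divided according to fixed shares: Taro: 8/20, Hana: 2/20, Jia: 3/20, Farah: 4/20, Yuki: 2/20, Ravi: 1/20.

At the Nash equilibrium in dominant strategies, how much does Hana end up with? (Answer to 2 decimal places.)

For player j, contributing a unit is worthwhile iff 2.9 × (j's share) ≥ 1, i.e. iff j's share is at least 0.3448.
Only Taro (8/20) clears that bar, contributing 15; the remaining 5 contribute 0. Total contributed: 15.
Hana keeps 15 and receives 2.9 × 15 × 2/20 = 4.35 from the group account, for a payoff of 19.35.

19.35 tokens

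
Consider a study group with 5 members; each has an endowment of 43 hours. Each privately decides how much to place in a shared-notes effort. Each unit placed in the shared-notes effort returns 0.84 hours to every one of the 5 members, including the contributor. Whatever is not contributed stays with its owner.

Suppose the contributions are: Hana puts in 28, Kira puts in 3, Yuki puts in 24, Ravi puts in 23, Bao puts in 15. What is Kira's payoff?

Total contributed: 28 + 3 + 24 + 23 + 15 = 93.
Each receives 0.84 × 93 = 78.12 from the shared-notes effort.
Kira keeps 43 − 3 = 40, so Kira's payoff is 40 + 78.12 = 118.12.

118.12 hours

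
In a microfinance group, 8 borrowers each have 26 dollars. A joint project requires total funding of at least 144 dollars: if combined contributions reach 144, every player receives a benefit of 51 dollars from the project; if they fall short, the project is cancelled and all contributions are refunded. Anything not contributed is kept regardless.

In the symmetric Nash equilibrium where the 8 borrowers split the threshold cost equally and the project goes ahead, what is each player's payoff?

Equal share of the threshold: 144/8 = 18.
At this profile no one gains by cutting their contribution: any cut drops the total below 144, the project is cancelled, contributions are refunded, and the deviator ends with 26, which is less than 26 − 18 + 51 = 59. Contributing more than 18 just wastes the excess. So contributing exactly 18 is a best response.
Each player's payoff: 26 − 18 + 51 = 59.

59 dollars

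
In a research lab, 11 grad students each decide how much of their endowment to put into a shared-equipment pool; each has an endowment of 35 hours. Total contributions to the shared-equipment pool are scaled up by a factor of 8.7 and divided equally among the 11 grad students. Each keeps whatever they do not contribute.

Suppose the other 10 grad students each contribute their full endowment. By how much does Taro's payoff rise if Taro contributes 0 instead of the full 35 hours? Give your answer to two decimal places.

Switching from a contribution of 35 to 0 lets Taro keep an extra 35 hours, but lowers the shared-equipment pool by 35, which costs Taro their own share of that drop: 8.7/11 × 35 = 27.68.
Net gain = 35 − 27.68 = 7.32. The private return per contributed unit (0.7909) is below 1, so free-riding is indeed the best response regardless of what the others do.

7.32 hours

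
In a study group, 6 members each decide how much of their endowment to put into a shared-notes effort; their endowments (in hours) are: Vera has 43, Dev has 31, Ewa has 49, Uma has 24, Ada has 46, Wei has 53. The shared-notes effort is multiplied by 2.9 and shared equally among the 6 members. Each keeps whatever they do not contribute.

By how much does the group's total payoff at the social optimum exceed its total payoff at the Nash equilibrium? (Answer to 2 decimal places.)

467.40 hours

The private return per contributed unit is 2.9/6 = 0.4833 < 1 for every player regardless of endowment, so the Nash equilibrium is zero contribution and the group total is Σ E_j = 43 + 31 + 49 + 24 + 46 + 53 = 246.
Each contributed unit returns 2.900 to the group, so the social optimum is full contribution by everyone: group total = 2.900 × 246 = 713.40.
Efficiency loss = (2.900 − 1) × 246 = 467.40.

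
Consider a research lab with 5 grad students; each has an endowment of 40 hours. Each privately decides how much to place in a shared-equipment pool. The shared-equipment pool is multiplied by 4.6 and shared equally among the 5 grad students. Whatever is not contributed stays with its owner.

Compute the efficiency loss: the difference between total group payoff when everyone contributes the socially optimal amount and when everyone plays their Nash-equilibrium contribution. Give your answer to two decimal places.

720.00 hours

Each contributed unit returns 4.6/5 = 0.9200 to its contributor — below 1 — so contributing 0 is dominant for every player. At the Nash equilibrium everyone keeps their 40, and the group total is 5 × 40 = 200.
Each contributed unit returns 4.600 to the group as a whole (0.9200 to each of 5 players), which exceeds 1, so the social optimum is full contribution: group total = 4.600 × 200 = 920.00.
Efficiency loss = 920.00 − 200 = 720.00.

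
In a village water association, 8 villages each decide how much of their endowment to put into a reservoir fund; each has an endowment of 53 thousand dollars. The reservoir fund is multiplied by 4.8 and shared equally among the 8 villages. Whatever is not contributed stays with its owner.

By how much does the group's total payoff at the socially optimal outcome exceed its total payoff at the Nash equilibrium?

1611.20 thousand dollars

Each contributed unit returns 4.8/8 = 0.6000 to its contributor — below 1 — so contributing 0 is dominant for every player. At the Nash equilibrium everyone keeps their 53, and the group total is 8 × 53 = 424.
Each contributed unit returns 4.800 to the group as a whole (0.6000 to each of 8 players), which exceeds 1, so the social optimum is full contribution: group total = 4.800 × 424 = 2035.20.
Efficiency loss = 2035.20 − 424 = 1611.20.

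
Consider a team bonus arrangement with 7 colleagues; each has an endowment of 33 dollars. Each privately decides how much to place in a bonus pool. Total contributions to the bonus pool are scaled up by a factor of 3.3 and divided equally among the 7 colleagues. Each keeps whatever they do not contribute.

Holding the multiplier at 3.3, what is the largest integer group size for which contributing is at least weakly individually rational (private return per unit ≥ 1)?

3

Private return per unit is 3.3/(group size), which is ≥ 1 whenever the group size is ≤ 3.3.
The largest such integer is 3.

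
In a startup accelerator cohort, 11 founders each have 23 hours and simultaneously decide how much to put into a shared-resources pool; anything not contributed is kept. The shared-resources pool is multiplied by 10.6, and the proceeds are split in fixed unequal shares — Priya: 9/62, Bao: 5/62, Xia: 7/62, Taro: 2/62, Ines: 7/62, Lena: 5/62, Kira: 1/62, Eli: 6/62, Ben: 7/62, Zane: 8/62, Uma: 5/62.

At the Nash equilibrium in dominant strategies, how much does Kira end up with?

46.59 hours

Player j's private return per contributed unit is 10.6 × (j's share). Contributing is weakly dominant for j when that share is at least 1/10.6 = 0.0943, and contributing 0 is dominant otherwise.
Priya, Xia, Ines, Eli, Ben and Zane are above the threshold, contributing 23 each; the remaining 5 contribute 0. Total contributed: 138.
Kira keeps 23 and receives 10.6 × 138 × 1/62 = 23.59 from the shared-resources pool, for a payoff of 46.59.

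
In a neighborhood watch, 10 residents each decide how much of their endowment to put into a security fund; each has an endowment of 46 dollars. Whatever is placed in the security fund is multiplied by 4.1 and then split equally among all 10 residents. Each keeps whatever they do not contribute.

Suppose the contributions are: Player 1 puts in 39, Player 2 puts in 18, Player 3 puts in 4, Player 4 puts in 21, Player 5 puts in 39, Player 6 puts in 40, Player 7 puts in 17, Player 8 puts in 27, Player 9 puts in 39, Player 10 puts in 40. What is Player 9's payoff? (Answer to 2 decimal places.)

123.44 dollars

Total contributed: 39 + 18 + 4 + 21 + 39 + 40 + 17 + 27 + 39 + 40 = 284.
Each receives 4.1 × 284 / 10 = 116.44 from the security fund.
Player 9 keeps 46 − 39 = 7, so Player 9's payoff is 7 + 116.44 = 123.44.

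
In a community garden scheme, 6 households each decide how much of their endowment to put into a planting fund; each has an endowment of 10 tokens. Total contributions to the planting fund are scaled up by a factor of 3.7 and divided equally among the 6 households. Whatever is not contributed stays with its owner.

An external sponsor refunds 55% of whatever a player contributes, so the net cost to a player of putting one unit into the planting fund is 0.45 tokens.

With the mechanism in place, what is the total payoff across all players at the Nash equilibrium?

255.00 tokens

Under the mechanism each unit contributed yields (3.7/6) / 0.45 = 1.3704 back to its contributor per unit of net cost, which exceeds 1, making full contribution the dominant choice for everyone.
So the Nash equilibrium is full contribution by all 6; the group earns 6 × (10 × 0.55 + 3.7 × 10) = 255.00.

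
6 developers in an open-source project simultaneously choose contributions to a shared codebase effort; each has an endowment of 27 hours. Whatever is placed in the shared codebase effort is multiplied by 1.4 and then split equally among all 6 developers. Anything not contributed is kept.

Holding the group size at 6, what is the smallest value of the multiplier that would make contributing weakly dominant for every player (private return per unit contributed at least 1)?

6

A contributed unit returns (multiplier)/6 to its contributor.
This reaches 1 exactly when the multiplier is 6.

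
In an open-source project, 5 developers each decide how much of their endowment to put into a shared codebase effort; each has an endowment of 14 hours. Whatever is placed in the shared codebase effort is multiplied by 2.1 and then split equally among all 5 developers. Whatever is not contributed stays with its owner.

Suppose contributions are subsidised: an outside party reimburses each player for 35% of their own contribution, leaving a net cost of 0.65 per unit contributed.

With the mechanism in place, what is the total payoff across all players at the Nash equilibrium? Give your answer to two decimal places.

70.00 hours

The effective private return is (2.1/5) / 0.65 = 0.6462, which is still under 1, so the mechanism doesn't change anyone's dominant strategy: zero contribution.
At the Nash equilibrium no one contributes; group total payoff = 5 × 14 = 70.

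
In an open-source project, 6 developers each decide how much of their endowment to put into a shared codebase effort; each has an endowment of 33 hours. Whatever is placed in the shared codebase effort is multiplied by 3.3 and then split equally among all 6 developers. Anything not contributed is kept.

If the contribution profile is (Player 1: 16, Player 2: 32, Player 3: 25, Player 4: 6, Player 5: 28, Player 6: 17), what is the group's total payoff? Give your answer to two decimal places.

Total contributed: 16 + 32 + 25 + 6 + 28 + 17 = 124; total kept: 6 × 33 − 124 = 74.
The shared codebase effort pays out 3.3 × 124 = 409.20 in aggregate.
Group total = 74 + 409.20 = 483.20.

483.20 hours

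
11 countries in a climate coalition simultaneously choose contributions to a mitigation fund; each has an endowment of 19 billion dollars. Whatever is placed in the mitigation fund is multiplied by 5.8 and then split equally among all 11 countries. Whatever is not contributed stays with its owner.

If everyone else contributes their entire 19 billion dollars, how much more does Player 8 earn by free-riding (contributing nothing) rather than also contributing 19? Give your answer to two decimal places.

8.98 billion dollars

Switching from a contribution of 19 to 0 lets Player 8 keep an extra 19 billion dollars, but lowers the mitigation fund by 19, which costs Player 8 their own share of that drop: 5.8/11 × 19 = 10.02.
Net gain = 19 − 10.02 = 8.98. The private return per contributed unit (0.5273) is below 1, so free-riding is indeed the best response regardless of what the others do.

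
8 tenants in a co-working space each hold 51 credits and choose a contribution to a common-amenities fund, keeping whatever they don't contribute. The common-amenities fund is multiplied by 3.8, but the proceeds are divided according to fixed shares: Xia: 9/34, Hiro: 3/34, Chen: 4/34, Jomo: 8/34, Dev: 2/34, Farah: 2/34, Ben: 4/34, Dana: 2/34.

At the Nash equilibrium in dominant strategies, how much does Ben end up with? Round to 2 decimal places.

73.80 credits

Each unit j contributes comes back to j as 3.8 × (j's share), so j prefers to contribute only if that share exceeds 1/3.8 = 0.2632; otherwise keeping the unit dominates.
Xia alone (share 9/34) is above the threshold, contributing 51; the remaining 7 contribute 0. Total contributed: 51.
Ben keeps 51 and receives 3.8 × 51 × 4/34 = 22.80 from the common-amenities fund, for a payoff of 73.80.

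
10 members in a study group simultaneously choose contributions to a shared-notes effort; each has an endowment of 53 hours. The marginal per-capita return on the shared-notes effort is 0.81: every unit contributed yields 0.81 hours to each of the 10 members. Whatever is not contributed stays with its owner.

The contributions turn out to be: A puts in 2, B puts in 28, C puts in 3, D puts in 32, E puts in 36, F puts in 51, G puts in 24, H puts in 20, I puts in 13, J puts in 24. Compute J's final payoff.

217.73 hours

Total contributed: 2 + 28 + 3 + 32 + 36 + 51 + 24 + 20 + 13 + 24 = 233.
Each receives 0.81 × 233 = 188.73 from the shared-notes effort.
J keeps 53 − 24 = 29, so J's payoff is 29 + 188.73 = 217.73.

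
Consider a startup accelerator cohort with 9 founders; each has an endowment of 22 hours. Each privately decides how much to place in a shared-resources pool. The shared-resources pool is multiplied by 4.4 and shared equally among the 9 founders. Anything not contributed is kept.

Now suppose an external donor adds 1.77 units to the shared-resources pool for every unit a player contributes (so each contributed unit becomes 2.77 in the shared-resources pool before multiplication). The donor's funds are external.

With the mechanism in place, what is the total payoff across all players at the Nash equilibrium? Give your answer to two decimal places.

With the mechanism, a contributed unit returns 4.4 × 2.77 / 9 = 1.3542 per unit of net cost to the contributor — now above 1 — so contributing fully is weakly dominant for every player.
So the Nash equilibrium is full contribution by all 9; the group earns 4.4 × 2.77 × 198 = 2413.22.

2413.22 hours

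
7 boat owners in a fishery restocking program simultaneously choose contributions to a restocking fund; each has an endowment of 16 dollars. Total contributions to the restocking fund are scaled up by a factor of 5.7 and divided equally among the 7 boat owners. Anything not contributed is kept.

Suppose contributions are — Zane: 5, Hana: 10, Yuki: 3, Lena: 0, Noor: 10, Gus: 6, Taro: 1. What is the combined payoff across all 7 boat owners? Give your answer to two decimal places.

276.50 dollars

Total contributed: 5 + 10 + 3 + 0 + 10 + 6 + 1 = 35; total kept: 7 × 16 − 35 = 77.
The restocking fund pays out 5.7 × 35 = 199.50 in aggregate.
Group total = 77 + 199.50 = 276.50.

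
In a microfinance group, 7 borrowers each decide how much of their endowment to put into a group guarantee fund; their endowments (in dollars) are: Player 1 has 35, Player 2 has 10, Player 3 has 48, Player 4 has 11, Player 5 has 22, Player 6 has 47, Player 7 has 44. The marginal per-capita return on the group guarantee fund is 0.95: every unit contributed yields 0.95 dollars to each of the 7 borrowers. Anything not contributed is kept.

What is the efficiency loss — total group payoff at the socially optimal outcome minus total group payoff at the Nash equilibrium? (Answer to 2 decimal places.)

The private return per contributed unit is 0.95 < 1 for everyone, so the Nash equilibrium is zero contribution and the group total is Σ E_j = 35 + 10 + 48 + 11 + 22 + 47 + 44 = 217.
Each contributed unit returns 6.650 to the group, so the social optimum is full contribution by everyone: group total = 6.650 × 217 = 1443.05.
Efficiency loss = (6.650 − 1) × 217 = 1226.05.

1226.05 dollars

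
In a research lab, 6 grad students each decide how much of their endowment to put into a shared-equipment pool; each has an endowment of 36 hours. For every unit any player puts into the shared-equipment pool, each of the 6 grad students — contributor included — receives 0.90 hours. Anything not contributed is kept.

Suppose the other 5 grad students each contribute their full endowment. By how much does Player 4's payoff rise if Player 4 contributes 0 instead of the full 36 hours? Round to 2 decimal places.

Switching from a contribution of 36 to 0 lets Player 4 keep an extra 36 hours, but lowers the shared-equipment pool by 36, which costs Player 4 their own share of that drop: 0.90 × 36 = 32.40.
Net gain = 36 − 32.40 = 3.60. The private return per contributed unit (0.90) is below 1, so free-riding is indeed the best response regardless of what the others do.

3.60 hours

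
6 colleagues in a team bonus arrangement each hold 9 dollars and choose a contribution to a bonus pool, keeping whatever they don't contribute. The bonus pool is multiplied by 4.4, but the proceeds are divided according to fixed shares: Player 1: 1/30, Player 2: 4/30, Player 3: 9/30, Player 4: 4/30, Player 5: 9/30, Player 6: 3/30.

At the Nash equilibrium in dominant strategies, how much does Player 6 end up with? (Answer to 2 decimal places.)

16.92 dollars

A player with share s gets back 4.4·s per unit contributed, so full contribution is dominant for anyone with s > 1/4.4 = 0.2273 and zero contribution is dominant for anyone below.
Player 3 and Player 5 clear that bar, contributing 9 each; the remaining 4 contribute 0. Total contributed: 18.
Player 6 keeps 9 and receives 4.4 × 18 × 3/30 = 7.92 from the bonus pool, for a payoff of 16.92.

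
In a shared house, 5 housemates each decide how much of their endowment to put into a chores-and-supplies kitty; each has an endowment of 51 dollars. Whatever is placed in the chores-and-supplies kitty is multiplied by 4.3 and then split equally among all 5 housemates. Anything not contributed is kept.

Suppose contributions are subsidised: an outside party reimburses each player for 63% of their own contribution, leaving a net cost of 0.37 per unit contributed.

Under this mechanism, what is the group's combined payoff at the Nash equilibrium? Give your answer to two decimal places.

1257.15 dollars

Under the mechanism each unit contributed yields (4.3/5) / 0.37 = 2.3243 back to its contributor per unit of net cost, which exceeds 1, making full contribution the dominant choice for everyone.
So the Nash equilibrium is full contribution by all 5; the group earns 5 × (51 × 0.63 + 4.3 × 51) = 1257.15.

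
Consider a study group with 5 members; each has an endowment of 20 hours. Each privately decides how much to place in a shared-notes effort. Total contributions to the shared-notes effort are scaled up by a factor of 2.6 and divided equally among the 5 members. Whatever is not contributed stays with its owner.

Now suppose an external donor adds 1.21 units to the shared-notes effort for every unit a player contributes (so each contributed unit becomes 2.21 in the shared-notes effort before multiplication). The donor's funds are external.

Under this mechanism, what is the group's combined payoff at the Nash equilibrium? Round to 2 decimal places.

574.60 hours

With the mechanism, a contributed unit returns 2.6 × 2.21 / 5 = 1.1492 per unit of net cost to the contributor — now above 1 — so contributing fully is weakly dominant for every player.
At the Nash equilibrium everyone contributes 20. Group total payoff = 2.6 × 2.21 × 100 = 574.60.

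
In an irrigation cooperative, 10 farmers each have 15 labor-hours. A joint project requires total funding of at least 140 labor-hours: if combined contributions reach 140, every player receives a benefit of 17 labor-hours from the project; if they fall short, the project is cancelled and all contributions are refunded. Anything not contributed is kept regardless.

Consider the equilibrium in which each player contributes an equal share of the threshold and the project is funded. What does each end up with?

18 labor-hours

Equal share of the threshold: 140/10 = 14.
At this profile no one gains by cutting their contribution: any cut drops the total below 140, the project is cancelled, contributions are refunded, and the deviator ends with 15, which is less than 15 − 14 + 17 = 18. Contributing more than 14 just wastes the excess. So contributing exactly 14 is a best response.
Each player's payoff: 15 − 14 + 17 = 18.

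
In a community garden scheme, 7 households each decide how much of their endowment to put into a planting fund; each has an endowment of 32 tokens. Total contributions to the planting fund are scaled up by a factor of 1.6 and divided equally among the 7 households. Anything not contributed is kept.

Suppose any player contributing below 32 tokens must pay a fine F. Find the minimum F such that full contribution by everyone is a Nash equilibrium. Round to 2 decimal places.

Given the others contribute fully, the best deviation is to contribute 0 (any partial contribution still incurs the fine and gives up units whose private return 0.2286 is below 1).
Deviating from 32 to 0 saves 32 tokens but forfeits the deviator's share of the drop in the planting fund: 1.6/7 × 32 = 7.31.
So the deviation gain is 32 − 7.31 = 24.69, and the fine must be at least 24.69 tokens to wipe it out.

24.69 tokens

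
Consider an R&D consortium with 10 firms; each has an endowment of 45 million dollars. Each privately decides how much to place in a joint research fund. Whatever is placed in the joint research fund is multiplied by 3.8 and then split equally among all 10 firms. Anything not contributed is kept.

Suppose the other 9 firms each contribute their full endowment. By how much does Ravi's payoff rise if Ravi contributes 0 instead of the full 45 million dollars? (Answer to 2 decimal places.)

Switching from a contribution of 45 to 0 lets Ravi keep an extra 45 million dollars, but lowers the joint research fund by 45, which costs Ravi their own share of that drop: 3.8/10 × 45 = 17.10.
Net gain = 45 − 17.10 = 27.90. The private return per contributed unit (0.3800) is below 1, so free-riding is indeed the best response regardless of what the others do.

27.90 million dollars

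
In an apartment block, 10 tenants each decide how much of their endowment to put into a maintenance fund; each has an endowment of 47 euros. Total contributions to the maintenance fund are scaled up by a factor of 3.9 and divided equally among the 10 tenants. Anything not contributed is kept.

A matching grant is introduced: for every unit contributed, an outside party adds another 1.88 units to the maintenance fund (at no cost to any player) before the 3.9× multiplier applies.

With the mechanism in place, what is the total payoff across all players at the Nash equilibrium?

5279.04 euros

The effective private return per unit is now 3.9 × 2.88 / 10 = 1.1232 > 1, so every player's dominant strategy flips to full contribution.
At the Nash equilibrium everyone contributes 47. Group total payoff = 3.9 × 2.88 × 470 = 5279.04.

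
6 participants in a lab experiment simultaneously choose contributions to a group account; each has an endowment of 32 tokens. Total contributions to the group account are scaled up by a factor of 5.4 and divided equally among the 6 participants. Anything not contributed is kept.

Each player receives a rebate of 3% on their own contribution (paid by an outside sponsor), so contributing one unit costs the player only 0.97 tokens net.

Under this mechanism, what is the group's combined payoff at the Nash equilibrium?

Even with the mechanism, each unit contributed returns only (5.4/6) / 0.97 = 0.9278 per unit of net cost, so contributing nothing is still dominant.
At the Nash equilibrium no one contributes; group total payoff = 6 × 32 = 192.

192.00 tokens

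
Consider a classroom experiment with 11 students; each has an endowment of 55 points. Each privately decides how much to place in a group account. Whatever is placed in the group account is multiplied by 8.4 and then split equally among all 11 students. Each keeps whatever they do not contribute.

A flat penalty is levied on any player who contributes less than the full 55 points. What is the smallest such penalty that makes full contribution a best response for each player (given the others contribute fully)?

13.00 points

Given the others contribute fully, the best deviation is to contribute 0 (any partial contribution still incurs the fine and gives up units whose private return 0.7636 is below 1).
Deviating from 55 to 0 saves 55 points but forfeits the deviator's share of the drop in the group account: 8.4/11 × 55 = 42.00.
So the deviation gain is 55 − 42.00 = 13.00, and the fine must be at least 13.00 points to wipe it out.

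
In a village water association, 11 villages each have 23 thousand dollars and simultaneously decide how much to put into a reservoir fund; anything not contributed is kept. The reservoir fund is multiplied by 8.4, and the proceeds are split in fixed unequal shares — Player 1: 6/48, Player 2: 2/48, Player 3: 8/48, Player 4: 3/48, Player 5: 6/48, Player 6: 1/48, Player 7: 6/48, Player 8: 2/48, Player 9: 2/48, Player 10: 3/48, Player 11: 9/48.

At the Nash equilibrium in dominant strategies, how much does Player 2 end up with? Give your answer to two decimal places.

Each unit j contributes comes back to j as 8.4 × (j's share), so j prefers to contribute only if that share exceeds 1/8.4 = 0.1190; otherwise keeping the unit dominates.
Player 1, Player 3, Player 5, Player 7 and Player 11 are above the threshold, contributing 23 each; the remaining 6 contribute 0. Total contributed: 115.
Player 2 keeps 23 and receives 8.4 × 115 × 2/48 = 40.25 from the reservoir fund, for a payoff of 63.25.

63.25 thousand dollars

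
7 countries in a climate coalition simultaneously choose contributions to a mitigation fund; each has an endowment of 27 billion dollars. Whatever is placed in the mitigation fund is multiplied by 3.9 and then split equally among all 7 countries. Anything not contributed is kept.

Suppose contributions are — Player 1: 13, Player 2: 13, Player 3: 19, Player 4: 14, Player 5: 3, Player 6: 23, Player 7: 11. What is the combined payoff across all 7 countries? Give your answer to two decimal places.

467.40 billion dollars

Total contributed: 13 + 13 + 19 + 14 + 3 + 23 + 11 = 96; total kept: 7 × 27 − 96 = 93.
The mitigation fund pays out 3.9 × 96 = 374.40 in aggregate.
Group total = 93 + 374.40 = 467.40.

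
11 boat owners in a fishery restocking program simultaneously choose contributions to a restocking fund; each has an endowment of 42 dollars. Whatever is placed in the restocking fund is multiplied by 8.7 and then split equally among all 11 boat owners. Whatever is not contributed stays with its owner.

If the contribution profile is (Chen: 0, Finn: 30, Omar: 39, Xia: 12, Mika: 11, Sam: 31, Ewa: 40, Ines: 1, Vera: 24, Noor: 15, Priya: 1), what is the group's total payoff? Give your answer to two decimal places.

2032.80 dollars

Total contributed: 0 + 30 + 39 + 12 + 11 + 31 + 40 + 1 + 24 + 15 + 1 = 204; total kept: 11 × 42 − 204 = 258.
The restocking fund pays out 8.7 × 204 = 1774.80 in aggregate.
Group total = 258 + 1774.80 = 2032.80.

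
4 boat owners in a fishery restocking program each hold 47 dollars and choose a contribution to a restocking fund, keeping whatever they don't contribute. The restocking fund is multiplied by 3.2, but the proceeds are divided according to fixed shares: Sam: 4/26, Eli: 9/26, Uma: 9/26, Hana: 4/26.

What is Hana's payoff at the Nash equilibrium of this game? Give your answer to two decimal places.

Each unit j contributes comes back to j as 3.2 × (j's share), so j prefers to contribute only if that share exceeds 1/3.2 = 0.3125; otherwise keeping the unit dominates.
Eli and Uma clear that bar, contributing 47 each; the remaining 2 contribute 0. Total contributed: 94.
Hana keeps 47 and receives 3.2 × 94 × 4/26 = 46.28 from the restocking fund, for a payoff of 93.28.

93.28 dollars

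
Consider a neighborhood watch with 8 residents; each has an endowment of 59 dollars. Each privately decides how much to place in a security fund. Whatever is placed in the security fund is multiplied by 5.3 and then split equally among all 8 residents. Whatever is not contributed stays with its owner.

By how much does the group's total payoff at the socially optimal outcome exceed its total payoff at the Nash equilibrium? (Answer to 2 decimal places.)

2029.60 dollars

Each contributed unit returns 5.3/8 = 0.6625 to its contributor — below 1 — so contributing 0 is dominant for every player. At the Nash equilibrium everyone keeps their 59, and the group total is 8 × 59 = 472.
Each contributed unit returns 5.300 to the group as a whole (0.6625 to each of 8 players), which exceeds 1, so the social optimum is full contribution: group total = 5.300 × 472 = 2501.60.
Efficiency loss = 2501.60 − 472 = 2029.60.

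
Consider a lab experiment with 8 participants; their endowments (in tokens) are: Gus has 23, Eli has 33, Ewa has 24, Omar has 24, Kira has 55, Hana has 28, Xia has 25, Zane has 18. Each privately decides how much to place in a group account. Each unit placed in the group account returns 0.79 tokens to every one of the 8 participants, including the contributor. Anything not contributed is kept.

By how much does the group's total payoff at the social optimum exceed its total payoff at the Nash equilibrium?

1223.60 tokens

The private return per contributed unit is 0.79 < 1 for everyone, so the Nash equilibrium is zero contribution and the group total is Σ E_j = 23 + 33 + 24 + 24 + 55 + 28 + 25 + 18 = 230.
Each contributed unit returns 6.320 to the group, so the social optimum is full contribution by everyone: group total = 6.320 × 230 = 1453.60.
Efficiency loss = (6.320 − 1) × 230 = 1223.60.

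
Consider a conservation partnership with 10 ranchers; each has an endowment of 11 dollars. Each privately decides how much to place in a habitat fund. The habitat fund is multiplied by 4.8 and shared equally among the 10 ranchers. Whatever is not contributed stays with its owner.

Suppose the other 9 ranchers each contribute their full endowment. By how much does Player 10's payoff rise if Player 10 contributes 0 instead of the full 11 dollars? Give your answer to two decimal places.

Switching from a contribution of 11 to 0 lets Player 10 keep an extra 11 dollars, but lowers the habitat fund by 11, which costs Player 10 their own share of that drop: 4.8/10 × 11 = 5.28.
Net gain = 11 − 5.28 = 5.72. The private return per contributed unit (0.4800) is below 1, so free-riding is indeed the best response regardless of what the others do.

5.72 dollars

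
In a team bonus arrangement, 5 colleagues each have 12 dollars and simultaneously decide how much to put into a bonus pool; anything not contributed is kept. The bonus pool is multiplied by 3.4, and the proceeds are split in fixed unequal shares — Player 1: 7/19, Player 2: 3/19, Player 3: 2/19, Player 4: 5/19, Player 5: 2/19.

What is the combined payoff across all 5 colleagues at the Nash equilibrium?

88.80 dollars

Each unit j contributes comes back to j as 3.4 × (j's share), so j prefers to contribute only if that share exceeds 1/3.4 = 0.2941; otherwise keeping the unit dominates.
The only share above 0.2941 is Player 1's 7/19, contributing 12; the remaining 4 contribute 0. Total contributed: 12.
The bonus pool pays out 3.4 × 12 = 40.80 in total (split across the unequal shares, but the aggregate is all that matters for the group sum).
The 4 free-riders keep 12 each, adding 48. Group total = 48 + 40.80 = 88.80.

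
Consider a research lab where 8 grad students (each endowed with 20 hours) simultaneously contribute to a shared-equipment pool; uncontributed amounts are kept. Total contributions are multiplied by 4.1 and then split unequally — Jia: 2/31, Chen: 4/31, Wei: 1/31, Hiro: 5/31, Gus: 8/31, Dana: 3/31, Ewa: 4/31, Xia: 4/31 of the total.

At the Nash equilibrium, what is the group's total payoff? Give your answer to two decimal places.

For player j, contributing a unit is worthwhile iff 4.1 × (j's share) ≥ 1, i.e. iff j's share is at least 0.2439.
Gus alone (share 8/31) is above the threshold, contributing 20; the remaining 7 contribute 0. Total contributed: 20.
The shared-equipment pool pays out 4.1 × 20 = 82.00 in total (split across the unequal shares, but the aggregate is all that matters for the group sum).
The 7 free-riders keep 20 each, adding 140. Group total = 140 + 82.00 = 222.00.

222.00 hours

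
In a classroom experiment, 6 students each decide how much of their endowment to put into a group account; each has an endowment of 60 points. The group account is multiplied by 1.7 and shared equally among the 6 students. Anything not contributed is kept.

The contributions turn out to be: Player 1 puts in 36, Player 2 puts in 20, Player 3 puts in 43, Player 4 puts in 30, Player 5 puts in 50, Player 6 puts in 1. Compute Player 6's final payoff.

110.00 points

Total contributed: 36 + 20 + 43 + 30 + 50 + 1 = 180.
Each receives 1.7 × 180 / 6 = 51.00 from the group account.
Player 6 keeps 60 − 1 = 59, so Player 6's payoff is 59 + 51.00 = 110.00.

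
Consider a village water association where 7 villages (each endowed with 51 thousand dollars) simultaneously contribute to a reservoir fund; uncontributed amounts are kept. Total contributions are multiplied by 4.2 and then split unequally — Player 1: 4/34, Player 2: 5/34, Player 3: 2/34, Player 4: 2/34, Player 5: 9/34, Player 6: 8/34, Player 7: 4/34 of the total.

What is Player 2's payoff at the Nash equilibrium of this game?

82.50 thousand dollars

Each unit j contributes comes back to j as 4.2 × (j's share), so j prefers to contribute only if that share exceeds 1/4.2 = 0.2381; otherwise keeping the unit dominates.
Only Player 5 (9/34) clears that bar, contributing 51; the remaining 6 contribute 0. Total contributed: 51.
Player 2 keeps 51 and receives 4.2 × 51 × 5/34 = 31.50 from the reservoir fund, for a payoff of 82.50.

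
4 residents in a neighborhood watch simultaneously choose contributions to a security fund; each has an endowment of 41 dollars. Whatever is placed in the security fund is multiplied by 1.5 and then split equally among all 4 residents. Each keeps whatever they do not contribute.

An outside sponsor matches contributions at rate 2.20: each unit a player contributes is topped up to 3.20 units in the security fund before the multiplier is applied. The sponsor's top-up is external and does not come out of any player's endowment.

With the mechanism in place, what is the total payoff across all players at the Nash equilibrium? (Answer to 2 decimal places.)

787.20 dollars

With the mechanism, a contributed unit returns 1.5 × 3.20 / 4 = 1.2000 per unit of net cost to the contributor — now above 1 — so contributing fully is weakly dominant for every player.
At the Nash equilibrium everyone contributes 41. Group total payoff = 1.5 × 3.20 × 164 = 787.20.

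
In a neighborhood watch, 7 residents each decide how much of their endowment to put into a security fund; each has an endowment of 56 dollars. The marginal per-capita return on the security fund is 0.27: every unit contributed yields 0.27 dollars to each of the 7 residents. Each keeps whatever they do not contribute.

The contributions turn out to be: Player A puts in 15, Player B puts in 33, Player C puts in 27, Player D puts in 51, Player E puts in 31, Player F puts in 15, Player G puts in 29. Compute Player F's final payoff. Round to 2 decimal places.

95.27 dollars

Total contributed: 15 + 33 + 27 + 51 + 31 + 15 + 29 = 201.
Each receives 0.27 × 201 = 54.27 from the security fund.
Player F keeps 56 − 15 = 41, so Player F's payoff is 41 + 54.27 = 95.27.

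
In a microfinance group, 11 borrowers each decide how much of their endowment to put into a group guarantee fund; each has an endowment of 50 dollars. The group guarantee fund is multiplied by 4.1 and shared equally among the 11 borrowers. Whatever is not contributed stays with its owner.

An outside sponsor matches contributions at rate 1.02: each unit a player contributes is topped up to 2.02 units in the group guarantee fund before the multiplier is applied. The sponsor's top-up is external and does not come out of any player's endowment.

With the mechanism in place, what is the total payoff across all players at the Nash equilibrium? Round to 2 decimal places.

The effective private return is 4.1 × 2.02 / 11 = 0.7529, which is still under 1, so the mechanism doesn't change anyone's dominant strategy: zero contribution.
At the Nash equilibrium no one contributes; group total payoff = 11 × 50 = 550.

550.00 dollars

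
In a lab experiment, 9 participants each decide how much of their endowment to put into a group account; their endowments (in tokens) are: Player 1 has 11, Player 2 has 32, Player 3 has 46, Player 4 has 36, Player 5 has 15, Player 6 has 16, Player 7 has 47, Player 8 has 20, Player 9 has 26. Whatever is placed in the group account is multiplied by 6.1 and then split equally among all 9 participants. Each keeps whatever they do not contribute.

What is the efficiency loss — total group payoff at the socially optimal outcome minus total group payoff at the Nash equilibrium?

The private return per contributed unit is 6.1/9 = 0.6778 < 1 for every player regardless of endowment, so the Nash equilibrium is zero contribution and the group total is Σ E_j = 11 + 32 + 46 + 36 + 15 + 16 + 47 + 20 + 26 = 249.
Each contributed unit returns 6.100 to the group, so the social optimum is full contribution by everyone: group total = 6.100 × 249 = 1518.90.
Efficiency loss = (6.100 − 1) × 249 = 1269.90.

1269.90 tokens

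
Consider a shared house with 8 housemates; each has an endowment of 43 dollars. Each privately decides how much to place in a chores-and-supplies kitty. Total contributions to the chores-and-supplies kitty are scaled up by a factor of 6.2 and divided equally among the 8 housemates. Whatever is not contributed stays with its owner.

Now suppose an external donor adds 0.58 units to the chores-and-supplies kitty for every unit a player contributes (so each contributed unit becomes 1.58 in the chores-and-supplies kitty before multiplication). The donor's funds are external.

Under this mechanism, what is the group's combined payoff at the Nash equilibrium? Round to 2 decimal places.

With the mechanism, a contributed unit returns 6.2 × 1.58 / 8 = 1.2245 per unit of net cost to the contributor — now above 1 — so contributing fully is weakly dominant for every player.
At the Nash equilibrium everyone contributes 43. Group total payoff = 6.2 × 1.58 × 344 = 3369.82.

3369.82 dollars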